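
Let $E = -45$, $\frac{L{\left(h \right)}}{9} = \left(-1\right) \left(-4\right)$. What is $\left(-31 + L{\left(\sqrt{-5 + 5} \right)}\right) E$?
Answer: $-225$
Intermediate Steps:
$L{\left(h \right)} = 36$ ($L{\left(h \right)} = 9 \left(\left(-1\right) \left(-4\right)\right) = 9 \cdot 4 = 36$)
$\left(-31 + L{\left(\sqrt{-5 + 5} \right)}\right) E = \left(-31 + 36\right) \left(-45\right) = 5 \left(-45\right) = -225$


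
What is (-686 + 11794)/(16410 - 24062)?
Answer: -2777/1913 ≈ -1.4516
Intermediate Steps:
(-686 + 11794)/(16410 - 24062) = 11108/(-7652) = 11108*(-1/7652) = -2777/1913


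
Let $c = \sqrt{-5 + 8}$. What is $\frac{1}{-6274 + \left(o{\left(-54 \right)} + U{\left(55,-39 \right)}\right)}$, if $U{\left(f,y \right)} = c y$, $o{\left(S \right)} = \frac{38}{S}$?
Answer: $- \frac{4574259}{28698793462} + \frac{28431 \sqrt{3}}{28698793462} \approx -0.00015767$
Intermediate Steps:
$c = \sqrt{3} \approx 1.732$
$U{\left(f,y \right)} = y \sqrt{3}$ ($U{\left(f,y \right)} = \sqrt{3} y = y \sqrt{3}$)
$\frac{1}{-6274 + \left(o{\left(-54 \right)} + U{\left(55,-39 \right)}\right)} = \frac{1}{-6274 + \left(\frac{38}{-54} - 39 \sqrt{3}\right)} = \frac{1}{-6274 + \left(38 \left(- \frac{1}{54}\right) - 39 \sqrt{3}\right)} = \frac{1}{-6274 - \left(\frac{19}{27} + 39 \sqrt{3}\right)} = \frac{1}{- \frac{169417}{27} - 39 \sqrt{3}}$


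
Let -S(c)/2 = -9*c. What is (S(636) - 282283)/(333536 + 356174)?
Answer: -54167/137942 ≈ -0.39268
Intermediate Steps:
S(c) = 18*c (S(c) = -(-18)*c = 18*c)
(S(636) - 282283)/(333536 + 356174) = (18*636 - 282283)/(333536 + 356174) = (11448 - 282283)/689710 = -270835*1/689710 = -54167/137942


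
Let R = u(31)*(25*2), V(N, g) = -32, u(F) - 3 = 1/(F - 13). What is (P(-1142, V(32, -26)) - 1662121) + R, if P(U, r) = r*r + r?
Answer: -14948786/9 ≈ -1.6610e+6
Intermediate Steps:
u(F) = 3 + 1/(-13 + F) (u(F) = 3 + 1/(F - 13) = 3 + 1/(-13 + F))
R = 1375/9 (R = ((-38 + 3*31)/(-13 + 31))*(25*2) = ((-38 + 93)/18)*50 = ((1/18)*55)*50 = (55/18)*50 = 1375/9 ≈ 152.78)
P(U, r) = r + r**2 (P(U, r) = r**2 + r = r + r**2)
(P(-1142, V(32, -26)) - 1662121) + R = (-32*(1 - 32) - 1662121) + 1375/9 = (-32*(-31) - 1662121) + 1375/9 = (992 - 1662121) + 1375/9 = -1661129 + 1375/9 = -14948786/9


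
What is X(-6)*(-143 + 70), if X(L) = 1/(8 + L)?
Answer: -73/2 ≈ -36.500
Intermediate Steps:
X(-6)*(-143 + 70) = (-143 + 70)/(8 - 6) = -73/2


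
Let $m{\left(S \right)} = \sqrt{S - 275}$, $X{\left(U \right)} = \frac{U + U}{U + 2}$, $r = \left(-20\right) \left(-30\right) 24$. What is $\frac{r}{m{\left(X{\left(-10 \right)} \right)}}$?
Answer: $- \frac{2880 i \sqrt{1090}}{109} \approx - 872.33 i$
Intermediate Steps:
$r = 14400$ ($r = 600 \cdot 24 = 14400$)
$X{\left(U \right)} = \frac{2 U}{2 + U}$
$m{\left(S \right)} = \sqrt{-275 + S}$
$\frac{r}{m{\left(X{\left(-10 \right)} \right)}} = \frac{14400}{\sqrt{-275 + 2 \left(-10\right) \frac{1}{2 - 10}}} = \frac{14400}{\sqrt{-275 + 2 \left(-10\right) \frac{1}{-8}}} = \frac{14400}{\sqrt{-275 + 2 \left(-10\right) \left(- \frac{1}{8}\right)}} = \frac{14400}{\sqrt{-275 + \frac{5}{2}}} = \frac{14400}{\sqrt{- \frac{545}{2}}} = \frac{14400}{\frac{1}{2} i \sqrt{1090}} = 14400 \left(- \frac{i \sqrt{1090}}{545}\right) = - \frac{2880 i \sqrt{1090}}{109}$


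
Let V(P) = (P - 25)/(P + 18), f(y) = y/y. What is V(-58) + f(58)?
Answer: 123/40 ≈ 3.0750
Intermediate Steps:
f(y) = 1
V(P) = (-25 + P)/(18 + P)
V(-58) + f(58) = (-25 - 58)/(18 - 58) + 1 = -83/(-40) + 1 = -1/40*(-83) + 1 = 83/40 + 1 = 123/40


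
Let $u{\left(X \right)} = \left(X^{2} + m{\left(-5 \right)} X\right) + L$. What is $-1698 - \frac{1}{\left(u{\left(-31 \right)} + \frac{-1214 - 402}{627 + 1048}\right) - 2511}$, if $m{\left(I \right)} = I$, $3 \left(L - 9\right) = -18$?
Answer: $- \frac{3961799093}{2333216} \approx -1698.0$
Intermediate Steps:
$L = 3$ ($L = 9 + \frac{1}{3} \left(-18\right) = 9 - 6 = 3$)
$u{\left(X \right)} = 3 + X^{2} - 5 X$ ($u{\left(X \right)} = \left(X^{2} - 5 X\right) + 3 = 3 + X^{2} - 5 X$)
$-1698 - \frac{1}{\left(u{\left(-31 \right)} + \frac{-1214 - 402}{627 + 1048}\right) - 2511} = -1698 - \frac{1}{\left(\left(3 + \left(-31\right)^{2} - -155\right) + \frac{-1214 - 402}{627 + 1048}\right) - 2511} = -1698 - \frac{1}{\left(\left(3 + 961 + 155\right) - \frac{1616}{1675}\right) - 2511} = -1698 - \frac{1}{\left(1119 - \frac{1616}{1675}\right) - 2511} = -1698 - \frac{1}{\frac{1872709}{1675} - 2511} = -1698 - \frac{1}{- \frac{2333216}{1675}} = -1698 - - \frac{1675}{2333216} = -1698 + \frac{1675}{2333216} = - \frac{3961799093}{2333216}$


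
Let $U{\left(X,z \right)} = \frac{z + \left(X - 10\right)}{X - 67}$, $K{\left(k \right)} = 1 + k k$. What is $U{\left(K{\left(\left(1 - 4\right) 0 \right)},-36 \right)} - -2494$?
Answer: $\frac{54883}{22} \approx 2494.7$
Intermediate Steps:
$K{\left(k \right)} = 1 + k^{2}$
$U{\left(X,z \right)} = \frac{-10 + X + z}{-67 + X}$ ($U{\left(X,z \right)} = \frac{z + \left(-10 + X\right)}{-67 + X} = \frac{-10 + X + z}{-67 + X}$)
$U{\left(K{\left(\left(1 - 4\right) 0 \right)},-36 \right)} - -2494 = \frac{-10 + \left(1 + \left(\left(1 - 4\right) 0\right)^{2}\right) - 36}{-67 + \left(1 + \left(\left(1 - 4\right) 0\right)^{2}\right)} - -2494 = \frac{-10 + \left(1 + \left(\left(-3\right) 0\right)^{2}\right) - 36}{-67 + \left(1 + \left(\left(-3\right) 0\right)^{2}\right)} + 2494 = \frac{-10 + \left(1 + 0^{2}\right) - 36}{-67 + \left(1 + 0^{2}\right)} + 2494 = \frac{-10 + \left(1 + 0\right) - 36}{-67 + \left(1 + 0\right)} + 2494 = \frac{-10 + 1 - 36}{-67 + 1} + 2494 = \frac{1}{-66} \left(-45\right) + 2494 = \left(- \frac{1}{66}\right) \left(-45\right) + 2494 = \frac{15}{22} + 2494 = \frac{54883}{22}$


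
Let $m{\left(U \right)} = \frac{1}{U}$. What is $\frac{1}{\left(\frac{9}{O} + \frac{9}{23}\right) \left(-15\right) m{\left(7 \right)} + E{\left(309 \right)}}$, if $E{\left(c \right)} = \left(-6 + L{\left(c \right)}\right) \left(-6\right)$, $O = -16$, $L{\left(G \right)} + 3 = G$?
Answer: $- \frac{368}{662265} \approx -0.00055567$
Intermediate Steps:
$L{\left(G \right)} = -3 + G$
$E{\left(c \right)} = 54 - 6 c$ ($E{\left(c \right)} = \left(-6 + \left(-3 + c\right)\right) \left(-6\right) = \left(-9 + c\right) \left(-6\right) = 54 - 6 c$)
$\frac{1}{\left(\frac{9}{O} + \frac{9}{23}\right) \left(-15\right) m{\left(7 \right)} + E{\left(309 \right)}} = \frac{1}{\frac{\left(\frac{9}{-16} + \frac{9}{23}\right) \left(-15\right)}{7} + \left(54 - 1854\right)} = \frac{1}{\left(9 \left(- \frac{1}{16}\right) + 9 \cdot \frac{1}{23}\right) \left(-15\right) \frac{1}{7} + \left(54 - 1854\right)} = \frac{1}{\left(- \frac{9}{16} + \frac{9}{23}\right) \left(-15\right) \frac{1}{7} - 1800} = \frac{1}{\left(- \frac{63}{368}\right) \left(-15\right) \frac{1}{7} - 1800} = \frac{1}{\frac{945}{368} \cdot \frac{1}{7} - 1800} = \frac{1}{\frac{135}{368} - 1800} = \frac{1}{- \frac{662265}{368}} = - \frac{368}{662265}$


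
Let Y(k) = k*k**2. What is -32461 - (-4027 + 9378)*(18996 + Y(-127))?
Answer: 10859217376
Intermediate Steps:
Y(k) = k**3
-32461 - (-4027 + 9378)*(18996 + Y(-127)) = -32461 - (-4027 + 9378)*(18996 + (-127)**3) = -32461 - 5351*(18996 - 2048383) = -32461 - 5351*(-2029387) = -32461 - 1*(-10859249837) = -32461 + 10859249837 = 10859217376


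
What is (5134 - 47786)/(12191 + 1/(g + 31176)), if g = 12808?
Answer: -1876005568/536208945 ≈ -3.4986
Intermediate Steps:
(5134 - 47786)/(12191 + 1/(g + 31176)) = (5134 - 47786)/(12191 + 1/(12808 + 31176)) = -42652/(12191 + 1/43984) = -42652/536208945/43984 = -42652*43984/536208945 = -1876005568/536208945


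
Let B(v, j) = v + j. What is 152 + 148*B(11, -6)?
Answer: 892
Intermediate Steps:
B(v, j) = j + v
152 + 148*B(11, -6) = 152 + 148*(-6 + 11) = 152 + 148*5 = 152 + 740 = 892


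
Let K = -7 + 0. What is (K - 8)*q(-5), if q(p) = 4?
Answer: -60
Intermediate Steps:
K = -7
(K - 8)*q(-5) = (-7 - 8)*4 = -15*4 = -60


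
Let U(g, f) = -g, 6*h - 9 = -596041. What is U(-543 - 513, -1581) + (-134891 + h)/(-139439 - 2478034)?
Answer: 8292857153/7852419 ≈ 1056.1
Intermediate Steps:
h = -298016/3 (h = 3/2 + (⅙)*(-596041) = 3/2 - 596041/6 = -298016/3 ≈ -99339.)
U(-543 - 513, -1581) + (-134891 + h)/(-139439 - 2478034) = -(-543 - 513) + (-134891 - 298016/3)/(-139439 - 2478034) = -1*(-1056) - 702689/3/(-2617473) = 1056 - 702689/3*(-1/2617473) = 1056 + 702689/7852419 = 8292857153/7852419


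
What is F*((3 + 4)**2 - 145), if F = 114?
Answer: -10944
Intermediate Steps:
F*((3 + 4)**2 - 145) = 114*((3 + 4)**2 - 145) = 114*(7**2 - 145) = 114*(49 - 145) = 114*(-96) = -10944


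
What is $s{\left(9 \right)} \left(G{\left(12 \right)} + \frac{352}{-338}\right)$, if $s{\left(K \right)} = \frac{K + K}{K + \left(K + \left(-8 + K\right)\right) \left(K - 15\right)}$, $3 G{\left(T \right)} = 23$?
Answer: $- \frac{6718}{2873} \approx -2.3383$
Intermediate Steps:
$G{\left(T \right)} = \frac{23}{3}$ ($G{\left(T \right)} = \frac{1}{3} \cdot 23 = \frac{23}{3}$)
$s{\left(K \right)} = \frac{2 K}{K + \left(-15 + K\right) \left(-8 + 2 K\right)}$ ($s{\left(K \right)} = \frac{2 K}{K + \left(-8 + 2 K\right) \left(-15 + K\right)} = \frac{2 K}{K + \left(-15 + K\right) \left(-8 + 2 K\right)}$)
$s{\left(9 \right)} \left(G{\left(12 \right)} + \frac{352}{-338}\right) = 2 \cdot 9 \frac{1}{120 - 333 + 2 \cdot 9^{2}} \left(\frac{23}{3} + \frac{352}{-338}\right) = 2 \cdot 9 \frac{1}{120 - 333 + 2 \cdot 81} \left(\frac{23}{3} + 352 \left(- \frac{1}{338}\right)\right) = 2 \cdot 9 \frac{1}{120 - 333 + 162} \left(\frac{23}{3} - \frac{176}{169}\right) = 2 \cdot 9 \frac{1}{-51} \cdot \frac{3359}{507} = 2 \cdot 9 \left(- \frac{1}{51}\right) \frac{3359}{507} = \left(- \frac{6}{17}\right) \frac{3359}{507} = - \frac{6718}{2873}$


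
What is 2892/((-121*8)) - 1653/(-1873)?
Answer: -954153/453266 ≈ -2.1051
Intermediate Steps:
2892/((-121*8)) - 1653/(-1873) = 2892/(-968) - 1653*(-1/1873) = 2892*(-1/968) + 1653/1873 = -723/242 + 1653/1873 = -954153/453266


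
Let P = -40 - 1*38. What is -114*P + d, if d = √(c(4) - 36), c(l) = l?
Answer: 8892 + 4*I*√2 ≈ 8892.0 + 5.6569*I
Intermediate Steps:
P = -78 (P = -40 - 38 = -78)
d = 4*I*√2 (d = √(4 - 36) = √(-32) = 4*I*√2 ≈ 5.6569*I)
-114*P + d = -114*(-78) + 4*I*√2 = 8892 + 4*I*√2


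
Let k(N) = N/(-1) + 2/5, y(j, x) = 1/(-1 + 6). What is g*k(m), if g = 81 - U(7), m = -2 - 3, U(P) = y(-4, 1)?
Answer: 10908/25 ≈ 436.32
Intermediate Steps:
y(j, x) = ⅕ (y(j, x) = 1/5 = ⅕)
U(P) = ⅕
m = -5
g = 404/5 (g = 81 - 1*⅕ = 81 - ⅕ = 404/5 ≈ 80.800)
k(N) = ⅖ - N (k(N) = N*(-1) + 2*(⅕) = -N + ⅖ = ⅖ - N)
g*k(m) = 404*(⅖ - 1*(-5))/5 = 404*(⅖ + 5)/5 = (404/5)*(27/5) = 10908/25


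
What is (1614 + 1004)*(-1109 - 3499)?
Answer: -12063744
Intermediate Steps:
(1614 + 1004)*(-1109 - 3499) = 2618*(-4608) = -12063744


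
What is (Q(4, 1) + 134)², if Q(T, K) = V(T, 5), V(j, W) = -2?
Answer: 17424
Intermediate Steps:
Q(T, K) = -2
(Q(4, 1) + 134)² = (-2 + 134)² = 132² = 17424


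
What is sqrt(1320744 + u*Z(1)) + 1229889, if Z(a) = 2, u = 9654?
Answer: 1229889 + 14*sqrt(6837) ≈ 1.2310e+6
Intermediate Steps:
sqrt(1320744 + u*Z(1)) + 1229889 = sqrt(1320744 + 9654*2) + 1229889 = sqrt(1320744 + 19308) + 1229889 = sqrt(1340052) + 1229889 = 14*sqrt(6837) + 1229889 = 1229889 + 14*sqrt(6837)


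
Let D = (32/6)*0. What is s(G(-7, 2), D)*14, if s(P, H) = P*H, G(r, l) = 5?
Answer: 0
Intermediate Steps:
D = 0 (D = (32*(⅙))*0 = (16/3)*0 = 0)
s(P, H) = H*P
s(G(-7, 2), D)*14 = (0*5)*14 = 0*14 = 0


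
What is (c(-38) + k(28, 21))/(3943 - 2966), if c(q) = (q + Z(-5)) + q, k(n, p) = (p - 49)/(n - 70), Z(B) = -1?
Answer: -229/2931 ≈ -0.078130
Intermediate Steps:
k(n, p) = (-49 + p)/(-70 + n)
c(q) = -1 + 2*q (c(q) = (q - 1) + q = (-1 + q) + q = -1 + 2*q)
(c(-38) + k(28, 21))/(3943 - 2966) = ((-1 + 2*(-38)) + (-49 + 21)/(-70 + 28))/(3943 - 2966) = ((-1 - 76) - 28/(-42))/977 = (-77 - 1/42*(-28))*(1/977) = (-77 + ⅔)*(1/977) = -229/3*1/977 = -229/2931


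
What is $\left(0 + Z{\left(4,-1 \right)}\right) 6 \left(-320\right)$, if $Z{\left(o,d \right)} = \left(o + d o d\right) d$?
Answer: $15360$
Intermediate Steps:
$Z{\left(o,d \right)} = d \left(o + o d^{2}\right)$ ($Z{\left(o,d \right)} = \left(o + d d o\right) d = \left(o + o d^{2}\right) d = d \left(o + o d^{2}\right)$)
$\left(0 + Z{\left(4,-1 \right)}\right) 6 \left(-320\right) = \left(0 - 4 \left(1 + \left(-1\right)^{2}\right)\right) 6 \left(-320\right) = \left(0 - 4 \left(1 + 1\right)\right) 6 \left(-320\right) = \left(0 - 4 \cdot 2\right) 6 \left(-320\right) = \left(0 - 8\right) 6 \left(-320\right) = \left(-8\right) 6 \left(-320\right) = \left(-48\right) \left(-320\right) = 15360$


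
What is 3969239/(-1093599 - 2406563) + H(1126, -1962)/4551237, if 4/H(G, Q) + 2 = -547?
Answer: -9917656135855655/8745606673416306 ≈ -1.1340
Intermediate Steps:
H(G, Q) = -4/549 (H(G, Q) = 4/(-2 - 547) = 4/(-549) = 4*(-1/549) = -4/549)
3969239/(-1093599 - 2406563) + H(1126, -1962)/4551237 = 3969239/(-1093599 - 2406563) - 4/549/4551237 = 3969239/(-3500162) - 4/549*1/4551237 = 3969239*(-1/3500162) - 4/2498629113 = -3969239/3500162 - 4/2498629113 = -9917656135855655/8745606673416306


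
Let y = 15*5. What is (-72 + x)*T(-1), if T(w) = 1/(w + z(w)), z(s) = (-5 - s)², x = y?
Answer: ⅕ ≈ 0.20000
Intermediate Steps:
y = 75
x = 75
T(w) = 1/(w + (5 + w)²)
(-72 + x)*T(-1) = (-72 + 75)/(-1 + (5 - 1)²) = 3/(-1 + 4²) = 3/(-1 + 16) = 3/15 = 3*(1/15) = ⅕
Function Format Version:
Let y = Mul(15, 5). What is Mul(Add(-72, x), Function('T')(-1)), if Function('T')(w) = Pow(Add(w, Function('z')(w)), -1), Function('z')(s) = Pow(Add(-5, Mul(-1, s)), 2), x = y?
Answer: Rational(1, 5) ≈ 0.20000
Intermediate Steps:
y = 75
x = 75
Function('T')(w) = Pow(Add(w, Pow(Add(5, w), 2)), -1)
Mul(Add(-72, x), Function('T')(-1)) = Mul(Add(-72, 75), Pow(Add(-1, Pow(Add(5, -1), 2)), -1)) = Mul(3, Pow(Add(-1, Pow(4, 2)), -1)) = Mul(3, Pow(Add(-1, 16), -1)) = Mul(3, Pow(15, -1)) = Mul(3, Rational(1, 15)) = Rational(1, 5)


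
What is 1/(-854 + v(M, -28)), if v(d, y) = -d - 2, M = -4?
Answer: -1/852 ≈ -0.0011737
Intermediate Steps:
v(d, y) = -2 - d
1/(-854 + v(M, -28)) = 1/(-854 + (-2 - 1*(-4))) = 1/(-854 + (-2 + 4)) = 1/(-854 + 2) = 1/(-852) = -1/852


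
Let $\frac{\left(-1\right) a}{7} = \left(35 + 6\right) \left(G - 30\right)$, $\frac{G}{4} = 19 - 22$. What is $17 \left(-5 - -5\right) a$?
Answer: $0$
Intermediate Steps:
$G = -12$ ($G = 4 \left(19 - 22\right) = 4 \left(-3\right) = -12$)
$a = 12054$ ($a = - 7 \left(35 + 6\right) \left(-12 - 30\right) = - 7 \cdot 41 \left(-42\right) = \left(-7\right) \left(-1722\right) = 12054$)
$17 \left(-5 - -5\right) a = 17 \left(-5 - -5\right) 12054 = 17 \left(-5 + 5\right) 12054 = 17 \cdot 0 \cdot 12054 = 0 \cdot 12054 = 0$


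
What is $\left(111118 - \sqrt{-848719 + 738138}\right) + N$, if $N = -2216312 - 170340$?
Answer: $-2275534 - i \sqrt{110581} \approx -2.2755 \cdot 10^{6} - 332.54 i$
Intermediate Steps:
$N = -2386652$ ($N = -2216312 - 170340 = -2386652$)
$\left(111118 - \sqrt{-848719 + 738138}\right) + N = \left(111118 - \sqrt{-848719 + 738138}\right) - 2386652 = \left(111118 - \sqrt{-110581}\right) - 2386652 = \left(111118 - i \sqrt{110581}\right) - 2386652 = -2275534 - i \sqrt{110581}$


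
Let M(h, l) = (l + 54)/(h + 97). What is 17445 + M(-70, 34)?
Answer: 471103/27 ≈ 17448.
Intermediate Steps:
M(h, l) = (54 + l)/(97 + h)
17445 + M(-70, 34) = 17445 + (54 + 34)/(97 - 70) = 17445 + 88/27 = 471103/27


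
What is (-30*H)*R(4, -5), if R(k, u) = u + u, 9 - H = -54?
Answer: 18900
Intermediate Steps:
H = 63 (H = 9 - 1*(-54) = 9 + 54 = 63)
R(k, u) = 2*u
(-30*H)*R(4, -5) = (-30*63)*(2*(-5)) = -1890*(-10) = 18900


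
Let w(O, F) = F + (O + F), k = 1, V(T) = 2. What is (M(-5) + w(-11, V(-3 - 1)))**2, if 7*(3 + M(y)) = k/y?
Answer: 123201/1225 ≈ 100.57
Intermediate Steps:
w(O, F) = O + 2*F (w(O, F) = F + (F + O) = O + 2*F)
M(y) = -3 + 1/(7*y) (M(y) = -3 + (1/y)/7 = -3 + 1/(7*y))
(M(-5) + w(-11, V(-3 - 1)))**2 = ((-3 + (1/7)/(-5)) + (-11 + 2*2))**2 = ((-3 + (1/7)*(-1/5)) + (-11 + 4))**2 = ((-3 - 1/35) - 7)**2 = (-106/35 - 7)**2 = (-351/35)**2 = 123201/1225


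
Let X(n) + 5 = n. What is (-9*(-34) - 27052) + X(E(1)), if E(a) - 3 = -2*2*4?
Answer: -26764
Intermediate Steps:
E(a) = -13 (E(a) = 3 - 2*2*4 = 3 - 4*4 = 3 - 16 = -13)
X(n) = -5 + n
(-9*(-34) - 27052) + X(E(1)) = (-9*(-34) - 27052) + (-5 - 13) = (306 - 27052) - 18 = -26746 - 18 = -26764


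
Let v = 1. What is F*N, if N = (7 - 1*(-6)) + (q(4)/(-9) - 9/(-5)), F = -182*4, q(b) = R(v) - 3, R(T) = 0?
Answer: -165256/15 ≈ -11017.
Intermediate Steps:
q(b) = -3 (q(b) = 0 - 3 = -3)
F = -728
N = 227/15 (N = (7 - 1*(-6)) + (-3/(-9) - 9/(-5)) = (7 + 6) + (-3*(-⅑) - 9*(-⅕)) = 13 + (⅓ + 9/5) = 13 + 32/15 = 227/15 ≈ 15.133)
F*N = -728*227/15 = -165256/15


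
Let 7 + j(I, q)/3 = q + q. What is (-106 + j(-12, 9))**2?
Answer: 5329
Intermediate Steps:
j(I, q) = -21 + 6*q (j(I, q) = -21 + 3*(q + q) = -21 + 3*(2*q) = -21 + 6*q)
(-106 + j(-12, 9))**2 = (-106 + (-21 + 6*9))**2 = (-106 + (-21 + 54))**2 = (-106 + 33)**2 = (-73)**2 = 5329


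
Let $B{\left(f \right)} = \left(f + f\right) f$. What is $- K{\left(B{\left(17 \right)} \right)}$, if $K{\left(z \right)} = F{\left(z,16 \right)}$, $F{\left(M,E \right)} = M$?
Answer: $-578$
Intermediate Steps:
$B{\left(f \right)} = 2 f^{2}$ ($B{\left(f \right)} = 2 f f = 2 f^{2}$)
$K{\left(z \right)} = z$
$- K{\left(B{\left(17 \right)} \right)} = - 2 \cdot 17^{2} = - 2 \cdot 289 = \left(-1\right) 578 = -578$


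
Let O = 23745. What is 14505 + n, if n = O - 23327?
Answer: 14923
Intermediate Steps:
n = 418 (n = 23745 - 23327 = 418)
14505 + n = 14505 + 418 = 14923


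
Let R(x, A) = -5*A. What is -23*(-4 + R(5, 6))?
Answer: 782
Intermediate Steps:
-23*(-4 + R(5, 6)) = -23*(-4 - 5*6) = -23*(-4 - 30) = -23*(-34) = 782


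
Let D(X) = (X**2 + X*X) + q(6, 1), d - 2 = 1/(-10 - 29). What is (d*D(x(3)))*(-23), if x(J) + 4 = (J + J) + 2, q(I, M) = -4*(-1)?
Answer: -21252/13 ≈ -1634.8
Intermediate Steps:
q(I, M) = 4
d = 77/39 (d = 2 + 1/(-10 - 29) = 2 + 1/(-39) = 2 - 1/39 = 77/39 ≈ 1.9744)
x(J) = -2 + 2*J (x(J) = -4 + ((J + J) + 2) = -4 + (2*J + 2) = -4 + (2 + 2*J) = -2 + 2*J)
D(X) = 4 + 2*X**2 (D(X) = (X**2 + X*X) + 4 = (X**2 + X**2) + 4 = 2*X**2 + 4 = 4 + 2*X**2)
(d*D(x(3)))*(-23) = (77*(4 + 2*(-2 + 2*3)**2)/39)*(-23) = (77*(4 + 2*(-2 + 6)**2)/39)*(-23) = (77*(4 + 2*4**2)/39)*(-23) = (77*(4 + 2*16)/39)*(-23) = (77*(4 + 32)/39)*(-23) = ((77/39)*36)*(-23) = (924/13)*(-23) = -21252/13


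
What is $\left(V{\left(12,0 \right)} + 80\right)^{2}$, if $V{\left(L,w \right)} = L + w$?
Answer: $8464$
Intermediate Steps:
$\left(V{\left(12,0 \right)} + 80\right)^{2} = \left(\left(12 + 0\right) + 80\right)^{2} = \left(12 + 80\right)^{2} = 92^{2} = 8464$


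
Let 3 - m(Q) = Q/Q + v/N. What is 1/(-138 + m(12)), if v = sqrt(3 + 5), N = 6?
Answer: -612/83231 + 3*sqrt(2)/166462 ≈ -0.0073275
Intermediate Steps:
v = 2*sqrt(2) (v = sqrt(8) = 2*sqrt(2) ≈ 2.8284)
m(Q) = 2 - sqrt(2)/3 (m(Q) = 3 - (Q/Q + (2*sqrt(2))/6) = 3 - (1 + (2*sqrt(2))*(1/6)) = 3 - (1 + sqrt(2)/3) = 3 + (-1 - sqrt(2)/3) = 2 - sqrt(2)/3)
1/(-138 + m(12)) = 1/(-138 + (2 - sqrt(2)/3)) = 1/(-136 - sqrt(2)/3)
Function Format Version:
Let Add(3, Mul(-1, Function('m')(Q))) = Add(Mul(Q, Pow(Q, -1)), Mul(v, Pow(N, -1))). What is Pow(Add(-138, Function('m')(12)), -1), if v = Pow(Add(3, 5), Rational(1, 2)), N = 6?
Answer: Add(Rational(-612, 83231), Mul(Rational(3, 166462), Pow(2, Rational(1, 2)))) ≈ -0.0073275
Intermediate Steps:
v = Mul(2, Pow(2, Rational(1, 2))) (v = Pow(8, Rational(1, 2)) = Mul(2, Pow(2, Rational(1, 2))) ≈ 2.8284)
Function('m')(Q) = Add(2, Mul(Rational(-1, 3), Pow(2, Rational(1, 2)))) (Function('m')(Q) = Add(3, Mul(-1, Add(Mul(Q, Pow(Q, -1)), Mul(Mul(2, Pow(2, Rational(1, 2))), Pow(6, -1))))) = Add(3, Mul(-1, Add(1, Mul(Mul(2, Pow(2, Rational(1, 2))), Rational(1, 6))))) = Add(3, Mul(-1, Add(1, Mul(Rational(1, 3), Pow(2, Rational(1, 2)))))) = Add(3, Add(-1, Mul(Rational(-1, 3), Pow(2, Rational(1, 2))))) = Add(2, Mul(Rational(-1, 3), Pow(2, Rational(1, 2)))))
Pow(Add(-138, Function('m')(12)), -1) = Pow(Add(-138, Add(2, Mul(Rational(-1, 3), Pow(2, Rational(1, 2))))), -1) = Pow(Add(-136, Mul(Rational(-1, 3), Pow(2, Rational(1, 2)))), -1)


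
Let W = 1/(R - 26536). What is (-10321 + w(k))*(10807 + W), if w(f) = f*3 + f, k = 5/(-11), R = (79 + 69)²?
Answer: -5684138569673/50952 ≈ -1.1156e+8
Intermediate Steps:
R = 21904 (R = 148² = 21904)
k = -5/11 (k = 5*(-1/11) = -5/11 ≈ -0.45455)
w(f) = 4*f (w(f) = 3*f + f = 4*f)
W = -1/4632 (W = 1/(21904 - 26536) = 1/(-4632) = -1/4632 ≈ -0.00021589)
(-10321 + w(k))*(10807 + W) = (-10321 + 4*(-5/11))*(10807 - 1/4632) = (-10321 - 20/11)*(50058023/4632) = -113551/11*50058023/4632 = -5684138569673/50952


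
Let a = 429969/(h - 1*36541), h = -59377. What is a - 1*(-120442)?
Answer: 11552125787/95918 ≈ 1.2044e+5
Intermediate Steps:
a = -429969/95918 (a = 429969/(-59377 - 1*36541) = 429969/(-59377 - 36541) = 429969/(-95918) = 429969*(-1/95918) = -429969/95918 ≈ -4.4827)
a - 1*(-120442) = -429969/95918 - 1*(-120442) = -429969/95918 + 120442 = 11552125787/95918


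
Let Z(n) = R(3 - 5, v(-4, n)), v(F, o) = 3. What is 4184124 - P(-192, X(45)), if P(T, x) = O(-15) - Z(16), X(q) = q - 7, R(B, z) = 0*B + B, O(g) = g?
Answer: 4184137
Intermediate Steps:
R(B, z) = B (R(B, z) = 0 + B = B)
X(q) = -7 + q
Z(n) = -2 (Z(n) = 3 - 5 = -2)
P(T, x) = -13 (P(T, x) = -15 - 1*(-2) = -15 + 2 = -13)
4184124 - P(-192, X(45)) = 4184124 - 1*(-13) = 4184124 + 13 = 4184137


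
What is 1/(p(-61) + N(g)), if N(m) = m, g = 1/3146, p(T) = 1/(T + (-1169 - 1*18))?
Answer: -151008/73 ≈ -2068.6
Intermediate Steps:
p(T) = 1/(-1187 + T) (p(T) = 1/(T + (-1169 - 18)) = 1/(T - 1187) = 1/(-1187 + T))
g = 1/3146 ≈ 0.00031786
1/(p(-61) + N(g)) = 1/(1/(-1187 - 61) + 1/3146) = 1/(1/(-1248) + 1/3146) = 1/(-1/1248 + 1/3146) = 1/(-73/151008) = -151008/73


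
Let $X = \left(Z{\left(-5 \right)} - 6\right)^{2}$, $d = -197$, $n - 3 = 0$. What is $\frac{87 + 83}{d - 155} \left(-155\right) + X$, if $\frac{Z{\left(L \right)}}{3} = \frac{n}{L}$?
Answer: $\frac{597071}{4400} \approx 135.7$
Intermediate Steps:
$n = 3$ ($n = 3 + 0 = 3$)
$Z{\left(L \right)} = \frac{9}{L}$ ($Z{\left(L \right)} = 3 \frac{3}{L} = \frac{9}{L}$)
$X = \frac{1521}{25}$ ($X = \left(\frac{9}{-5} - 6\right)^{2} = \left(9 \left(- \frac{1}{5}\right) - 6\right)^{2} = \left(- \frac{9}{5} - 6\right)^{2} = \left(- \frac{39}{5}\right)^{2} = \frac{1521}{25} \approx 60.84$)
$\frac{87 + 83}{d - 155} \left(-155\right) + X = \frac{87 + 83}{-197 - 155} \left(-155\right) + \frac{1521}{25} = \frac{170}{-352} \left(-155\right) + \frac{1521}{25} = 170 \left(- \frac{1}{352}\right) \left(-155\right) + \frac{1521}{25} = \left(- \frac{85}{176}\right) \left(-155\right) + \frac{1521}{25} = \frac{13175}{176} + \frac{1521}{25} = \frac{597071}{4400}$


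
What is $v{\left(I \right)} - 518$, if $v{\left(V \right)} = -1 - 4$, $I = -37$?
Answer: $-523$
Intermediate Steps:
$v{\left(V \right)} = -5$ ($v{\left(V \right)} = -1 - 4 = -5$)
$v{\left(I \right)} - 518 = -5 - 518 = -523$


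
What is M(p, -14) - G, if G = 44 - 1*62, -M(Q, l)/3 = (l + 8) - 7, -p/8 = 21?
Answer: 57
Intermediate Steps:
p = -168 (p = -8*21 = -168)
M(Q, l) = -3 - 3*l (M(Q, l) = -3*((l + 8) - 7) = -3*((8 + l) - 7) = -3*(1 + l) = -3 - 3*l)
G = -18 (G = 44 - 62 = -18)
M(p, -14) - G = (-3 - 3*(-14)) - 1*(-18) = (-3 + 42) + 18 = 39 + 18 = 57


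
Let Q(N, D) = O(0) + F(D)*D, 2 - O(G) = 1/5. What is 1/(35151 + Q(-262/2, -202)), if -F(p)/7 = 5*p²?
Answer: 5/1442597164 ≈ 3.4660e-9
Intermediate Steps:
O(G) = 9/5 (O(G) = 2 - 1/5 = 2 - 1*⅕ = 2 - ⅕ = 9/5)
F(p) = -35*p²
Q(N, D) = 9/5 - 35*D³ (Q(N, D) = 9/5 + (-35*D²)*D = 9/5 - 35*D³)
1/(35151 + Q(-262/2, -202)) = 1/(35151 + (9/5 - 35*(-202)³)) = 1/(35151 + (9/5 - 35*(-8242408))) = 1/(35151 + (9/5 + 288484280)) = 1/(35151 + 1442421409/5) = 1/(1442597164/5) = 5/1442597164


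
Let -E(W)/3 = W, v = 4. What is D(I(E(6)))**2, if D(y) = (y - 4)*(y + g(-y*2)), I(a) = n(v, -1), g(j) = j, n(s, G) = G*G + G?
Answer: 0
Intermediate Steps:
E(W) = -3*W
n(s, G) = G + G**2 (n(s, G) = G**2 + G = G + G**2)
I(a) = 0 (I(a) = -(1 - 1) = -1*0 = 0)
D(y) = -y*(-4 + y) (D(y) = (y - 4)*(y - y*2) = (-4 + y)*(y - 2*y) = (-4 + y)*(-y) = -y*(-4 + y))
D(I(E(6)))**2 = (0*(4 - 1*0))**2 = (0*(4 + 0))**2 = (0*4)**2 = 0**2 = 0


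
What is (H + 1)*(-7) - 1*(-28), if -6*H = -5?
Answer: 91/6 ≈ 15.167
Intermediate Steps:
H = ⅚ (H = -⅙*(-5) = ⅚ ≈ 0.83333)
(H + 1)*(-7) - 1*(-28) = (⅚ + 1)*(-7) - 1*(-28) = (11/6)*(-7) + 28 = -77/6 + 28 = 91/6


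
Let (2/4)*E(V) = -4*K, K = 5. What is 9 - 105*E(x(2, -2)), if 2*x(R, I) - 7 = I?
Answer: 4209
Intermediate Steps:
x(R, I) = 7/2 + I/2
E(V) = -40 (E(V) = 2*(-4*5) = 2*(-20) = -40)
9 - 105*E(x(2, -2)) = 9 - 105*(-40) = 9 + 4200 = 4209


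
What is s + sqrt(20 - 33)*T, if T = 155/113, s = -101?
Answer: -101 + 155*I*sqrt(13)/113 ≈ -101.0 + 4.9457*I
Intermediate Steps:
T = 155/113 (T = 155*(1/113) = 155/113 ≈ 1.3717)
s + sqrt(20 - 33)*T = -101 + sqrt(20 - 33)*(155/113) = -101 + sqrt(-13)*(155/113) = -101 + (I*sqrt(13))*(155/113) = -101 + 155*I*sqrt(13)/113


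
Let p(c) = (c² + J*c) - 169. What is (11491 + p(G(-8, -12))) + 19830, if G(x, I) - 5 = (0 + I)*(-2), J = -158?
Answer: 27411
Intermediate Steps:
G(x, I) = 5 - 2*I (G(x, I) = 5 + (0 + I)*(-2) = 5 + I*(-2) = 5 - 2*I)
p(c) = -169 + c² - 158*c (p(c) = (c² - 158*c) - 169 = -169 + c² - 158*c)
(11491 + p(G(-8, -12))) + 19830 = (11491 + (-169 + (5 - 2*(-12))² - 158*(5 - 2*(-12)))) + 19830 = (11491 + (-169 + (5 + 24)² - 158*(5 + 24))) + 19830 = (11491 + (-169 + 29² - 158*29)) + 19830 = (11491 + (-169 + 841 - 4582)) + 19830 = (11491 - 3910) + 19830 = 7581 + 19830 = 27411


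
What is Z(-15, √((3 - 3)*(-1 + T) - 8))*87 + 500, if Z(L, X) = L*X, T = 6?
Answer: 500 - 2610*I*√2 ≈ 500.0 - 3691.1*I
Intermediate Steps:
Z(-15, √((3 - 3)*(-1 + T) - 8))*87 + 500 = -15*√((3 - 3)*(-1 + 6) - 8)*87 + 500 = -15*√(0*5 - 8)*87 + 500 = -15*√(0 - 8)*87 + 500 = -30*I*√2*87 + 500 = -2610*I*√2 + 500 = 500 - 2610*I*√2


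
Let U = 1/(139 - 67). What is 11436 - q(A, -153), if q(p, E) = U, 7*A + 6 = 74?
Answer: 823391/72 ≈ 11436.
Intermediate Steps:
A = 68/7 (A = -6/7 + (⅐)*74 = -6/7 + 74/7 = 68/7 ≈ 9.7143)
U = 1/72 ≈ 0.013889
q(p, E) = 1/72
11436 - q(A, -153) = 11436 - 1*1/72 = 11436 - 1/72 = 823391/72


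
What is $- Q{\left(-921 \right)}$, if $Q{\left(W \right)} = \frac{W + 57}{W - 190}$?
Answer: $- \frac{864}{1111} \approx -0.77768$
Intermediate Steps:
$Q{\left(W \right)} = \frac{57 + W}{-190 + W}$
$- Q{\left(-921 \right)} = - \frac{57 - 921}{-190 - 921} = - \frac{-864}{-1111} = - \frac{\left(-1\right) \left(-864\right)}{1111} = \left(-1\right) \frac{864}{1111} = - \frac{864}{1111}$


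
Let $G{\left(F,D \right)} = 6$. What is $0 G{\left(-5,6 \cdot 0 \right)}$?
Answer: $0$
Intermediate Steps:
$0 G{\left(-5,6 \cdot 0 \right)} = 0 \cdot 6 = 0$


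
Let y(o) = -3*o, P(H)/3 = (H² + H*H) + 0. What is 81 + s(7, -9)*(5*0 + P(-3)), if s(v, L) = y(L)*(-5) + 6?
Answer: -6885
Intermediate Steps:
P(H) = 6*H² (P(H) = 3*((H² + H*H) + 0) = 3*((H² + H²) + 0) = 3*(2*H² + 0) = 3*(2*H²) = 6*H²)
s(v, L) = 6 + 15*L (s(v, L) = -3*L*(-5) + 6 = 15*L + 6 = 6 + 15*L)
81 + s(7, -9)*(5*0 + P(-3)) = 81 + (6 + 15*(-9))*(5*0 + 6*(-3)²) = 81 + (6 - 135)*(0 + 6*9) = 81 - 129*(0 + 54) = 81 - 129*54 = 81 - 6966 = -6885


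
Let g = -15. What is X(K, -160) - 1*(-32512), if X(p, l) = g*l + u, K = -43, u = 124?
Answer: 35036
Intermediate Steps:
X(p, l) = 124 - 15*l (X(p, l) = -15*l + 124 = 124 - 15*l)
X(K, -160) - 1*(-32512) = (124 - 15*(-160)) - 1*(-32512) = (124 + 2400) + 32512 = 2524 + 32512 = 35036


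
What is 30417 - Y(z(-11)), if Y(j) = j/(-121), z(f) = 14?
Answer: 3680471/121 ≈ 30417.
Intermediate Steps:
Y(j) = -j/121 (Y(j) = j*(-1/121) = -j/121)
30417 - Y(z(-11)) = 30417 - (-1)*14/121 = 30417 - 1*(-14/121) = 30417 + 14/121 = 3680471/121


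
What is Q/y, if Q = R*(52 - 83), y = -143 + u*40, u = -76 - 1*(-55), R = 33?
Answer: 1023/983 ≈ 1.0407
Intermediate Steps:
u = -21 (u = -76 + 55 = -21)
y = -983 (y = -143 - 21*40 = -143 - 840 = -983)
Q = -1023 (Q = 33*(52 - 83) = 33*(-31) = -1023)
Q/y = -1023/(-983) = -1023*(-1/983) = 1023/983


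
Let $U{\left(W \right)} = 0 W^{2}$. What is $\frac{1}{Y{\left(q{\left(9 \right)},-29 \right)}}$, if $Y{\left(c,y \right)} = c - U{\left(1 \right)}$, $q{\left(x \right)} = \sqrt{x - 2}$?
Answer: $\frac{\sqrt{7}}{7} \approx 0.37796$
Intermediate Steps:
$U{\left(W \right)} = 0$
$q{\left(x \right)} = \sqrt{-2 + x}$
$Y{\left(c,y \right)} = c$ ($Y{\left(c,y \right)} = c - 0 = c + 0 = c$)
$\frac{1}{Y{\left(q{\left(9 \right)},-29 \right)}} = \frac{1}{\sqrt{-2 + 9}} = \frac{1}{\sqrt{7}} = \frac{\sqrt{7}}{7}$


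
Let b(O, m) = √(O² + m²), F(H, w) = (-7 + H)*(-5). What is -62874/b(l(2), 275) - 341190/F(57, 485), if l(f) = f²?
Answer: 34119/25 - 62874*√75641/75641 ≈ 1136.2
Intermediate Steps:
F(H, w) = 35 - 5*H
-62874/b(l(2), 275) - 341190/F(57, 485) = -62874/√((2²)² + 275²) - 341190/(35 - 5*57) = -62874/√(4² + 75625) - 341190/(35 - 285) = -62874/√(16 + 75625) - 341190/(-250) = -62874*√75641/75641 - 341190*(-1/250) = -62874*√75641/75641 + 34119/25 = 34119/25 - 62874*√75641/75641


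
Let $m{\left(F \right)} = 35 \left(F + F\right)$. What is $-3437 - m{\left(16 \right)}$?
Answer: $-4557$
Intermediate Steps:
$m{\left(F \right)} = 70 F$ ($m{\left(F \right)} = 35 \cdot 2 F = 70 F$)
$-3437 - m{\left(16 \right)} = -3437 - 70 \cdot 16 = -3437 - 1120 = -4557$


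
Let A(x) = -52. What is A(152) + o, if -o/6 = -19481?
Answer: 116834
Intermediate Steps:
o = 116886 (o = -6*(-19481) = 116886)
A(152) + o = -52 + 116886 = 116834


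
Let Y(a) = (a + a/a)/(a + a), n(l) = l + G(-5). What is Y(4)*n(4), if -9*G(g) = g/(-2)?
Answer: 335/144 ≈ 2.3264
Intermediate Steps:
G(g) = g/18 (G(g) = -g/(9*(-2)) = -g*(-1)/(9*2) = -(-1)*g/18 = g/18)
n(l) = -5/18 + l (n(l) = l + (1/18)*(-5) = l - 5/18 = -5/18 + l)
Y(a) = (1 + a)/(2*a) (Y(a) = (a + 1)/((2*a)) = (1 + a)*(1/(2*a)) = (1 + a)/(2*a))
Y(4)*n(4) = ((½)*(1 + 4)/4)*(-5/18 + 4) = ((½)*(¼)*5)*(67/18) = (5/8)*(67/18) = 335/144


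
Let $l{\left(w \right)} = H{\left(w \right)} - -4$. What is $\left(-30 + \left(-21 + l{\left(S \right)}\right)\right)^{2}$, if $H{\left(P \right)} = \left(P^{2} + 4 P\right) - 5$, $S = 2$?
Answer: $1600$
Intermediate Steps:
$H{\left(P \right)} = -5 + P^{2} + 4 P$
$l{\left(w \right)} = -1 + w^{2} + 4 w$ ($l{\left(w \right)} = \left(-5 + w^{2} + 4 w\right) - -4 = \left(-5 + w^{2} + 4 w\right) + 4 = -1 + w^{2} + 4 w$)
$\left(-30 + \left(-21 + l{\left(S \right)}\right)\right)^{2} = \left(-30 + \left(-21 + \left(-1 + 2^{2} + 4 \cdot 2\right)\right)\right)^{2} = \left(-30 + \left(-21 + \left(-1 + 4 + 8\right)\right)\right)^{2} = \left(-30 + \left(-21 + 11\right)\right)^{2} = \left(-30 - 10\right)^{2} = \left(-40\right)^{2} = 1600$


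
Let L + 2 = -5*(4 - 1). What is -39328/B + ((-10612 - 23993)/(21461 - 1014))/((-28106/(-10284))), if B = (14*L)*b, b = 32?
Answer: 44399068237/9769617494 ≈ 4.5446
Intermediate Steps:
L = -17 (L = -2 - 5*(4 - 1) = -2 - 5*3 = -2 - 15 = -17)
B = -7616 (B = (14*(-17))*32 = -238*32 = -7616)
-39328/B + ((-10612 - 23993)/(21461 - 1014))/((-28106/(-10284))) = -39328/(-7616) + ((-10612 - 23993)/(21461 - 1014))/((-28106/(-10284))) = -39328*(-1/7616) + (-34605/20447)/((-28106*(-1/10284))) = 1229/238 + (-34605*1/20447)/(14053/5142) = 1229/238 - 34605/20447*5142/14053 = 1229/238 - 177938910/287341691 = 44399068237/9769617494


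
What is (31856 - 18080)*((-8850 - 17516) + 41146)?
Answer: 203609280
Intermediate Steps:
(31856 - 18080)*((-8850 - 17516) + 41146) = 13776*(-26366 + 41146) = 13776*14780 = 203609280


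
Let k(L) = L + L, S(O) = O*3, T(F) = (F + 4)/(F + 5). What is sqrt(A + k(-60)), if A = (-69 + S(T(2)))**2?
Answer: sqrt(210345)/7 ≈ 65.519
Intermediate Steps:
T(F) = (4 + F)/(5 + F)
S(O) = 3*O
A = 216225/49 (A = (-69 + 3*((4 + 2)/(5 + 2)))**2 = (-69 + 3*(6/7))**2 = (-69 + 18/7)**2 = (-465/7)**2 = 216225/49 ≈ 4412.8)
k(L) = 2*L
sqrt(A + k(-60)) = sqrt(216225/49 + 2*(-60)) = sqrt(216225/49 - 120) = sqrt(210345/49) = sqrt(210345)/7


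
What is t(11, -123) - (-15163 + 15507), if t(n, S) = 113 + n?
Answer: -220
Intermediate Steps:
t(11, -123) - (-15163 + 15507) = (113 + 11) - (-15163 + 15507) = 124 - 1*344 = 124 - 344 = -220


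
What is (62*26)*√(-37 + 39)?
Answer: 1612*√2 ≈ 2279.7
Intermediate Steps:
(62*26)*√(-37 + 39) = 1612*√2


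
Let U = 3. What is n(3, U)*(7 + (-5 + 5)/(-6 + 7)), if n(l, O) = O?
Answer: 21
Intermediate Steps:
n(3, U)*(7 + (-5 + 5)/(-6 + 7)) = 3*(7 + (-5 + 5)/(-6 + 7)) = 3*(7 + 0/1) = 3*(7 + 0*1) = 3*(7 + 0) = 3*7 = 21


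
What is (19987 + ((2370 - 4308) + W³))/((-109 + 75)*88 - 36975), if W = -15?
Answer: -14674/39967 ≈ -0.36715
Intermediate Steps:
(19987 + ((2370 - 4308) + W³))/((-109 + 75)*88 - 36975) = (19987 + ((2370 - 4308) + (-15)³))/((-109 + 75)*88 - 36975) = (19987 + (-1938 - 3375))/(-34*88 - 36975) = (19987 - 5313)/(-2992 - 36975) = 14674/(-39967) = 14674*(-1/39967) = -14674/39967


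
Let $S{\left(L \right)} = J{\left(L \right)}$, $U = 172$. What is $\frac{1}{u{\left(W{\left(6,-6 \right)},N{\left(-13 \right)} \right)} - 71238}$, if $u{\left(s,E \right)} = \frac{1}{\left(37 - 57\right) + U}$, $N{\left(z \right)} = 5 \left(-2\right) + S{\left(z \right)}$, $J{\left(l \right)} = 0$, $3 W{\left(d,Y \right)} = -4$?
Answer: $- \frac{152}{10828175} \approx -1.4037 \cdot 10^{-5}$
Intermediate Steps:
$W{\left(d,Y \right)} = - \frac{4}{3}$ ($W{\left(d,Y \right)} = \frac{1}{3} \left(-4\right) = - \frac{4}{3}$)
$S{\left(L \right)} = 0$
$N{\left(z \right)} = -10$ ($N{\left(z \right)} = 5 \left(-2\right) + 0 = -10 + 0 = -10$)
$u{\left(s,E \right)} = \frac{1}{152}$ ($u{\left(s,E \right)} = \frac{1}{\left(37 - 57\right) + 172} = \frac{1}{-20 + 172} = \frac{1}{152}$)
$\frac{1}{u{\left(W{\left(6,-6 \right)},N{\left(-13 \right)} \right)} - 71238} = \frac{1}{\frac{1}{152} - 71238} = \frac{1}{- \frac{10828175}{152}} = - \frac{152}{10828175}$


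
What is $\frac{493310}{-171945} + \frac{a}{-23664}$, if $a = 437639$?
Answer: $- \frac{199824197}{9353808} \approx -21.363$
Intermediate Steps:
$\frac{493310}{-171945} + \frac{a}{-23664} = \frac{493310}{-171945} + \frac{437639}{-23664} = 493310 \left(- \frac{1}{171945}\right) + 437639 \left(- \frac{1}{23664}\right) = - \frac{98662}{34389} - \frac{15091}{816} = - \frac{199824197}{9353808}$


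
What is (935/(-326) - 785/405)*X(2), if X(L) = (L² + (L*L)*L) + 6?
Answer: -126917/1467 ≈ -86.515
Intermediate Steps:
X(L) = 6 + L² + L³ (X(L) = (L² + L²*L) + 6 = (L² + L³) + 6 = 6 + L² + L³)
(935/(-326) - 785/405)*X(2) = (935/(-326) - 785/405)*(6 + 2² + 2³) = (935*(-1/326) - 785*1/405)*(6 + 4 + 8) = (-935/326 - 157/81)*18 = -126917/26406*18 = -126917/1467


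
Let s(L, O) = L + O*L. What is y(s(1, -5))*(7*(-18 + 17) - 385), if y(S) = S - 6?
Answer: 3920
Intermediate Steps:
s(L, O) = L + L*O
y(S) = -6 + S
y(s(1, -5))*(7*(-18 + 17) - 385) = (-6 + 1*(1 - 5))*(7*(-18 + 17) - 385) = (-6 + 1*(-4))*(7*(-1) - 385) = (-6 - 4)*(-7 - 385) = -10*(-392) = 3920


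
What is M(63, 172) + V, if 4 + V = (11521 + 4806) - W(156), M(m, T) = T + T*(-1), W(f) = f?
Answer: 16167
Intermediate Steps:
M(m, T) = 0 (M(m, T) = T - T = 0)
V = 16167 (V = -4 + ((11521 + 4806) - 1*156) = -4 + (16327 - 156) = -4 + 16171 = 16167)
M(63, 172) + V = 0 + 16167 = 16167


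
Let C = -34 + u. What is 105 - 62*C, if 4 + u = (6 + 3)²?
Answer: -2561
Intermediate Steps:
u = 77 (u = -4 + (6 + 3)² = -4 + 9² = -4 + 81 = 77)
C = 43 (C = -34 + 77 = 43)
105 - 62*C = 105 - 62*43 = 105 - 2666 = -2561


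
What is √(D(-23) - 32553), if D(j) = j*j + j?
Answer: I*√32047 ≈ 179.02*I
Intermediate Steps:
D(j) = j + j² (D(j) = j² + j = j + j²)
√(D(-23) - 32553) = √(-23*(1 - 23) - 32553) = √(-23*(-22) - 32553) = √(506 - 32553) = √(-32047) = I*√32047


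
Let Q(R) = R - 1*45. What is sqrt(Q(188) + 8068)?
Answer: sqrt(8211) ≈ 90.615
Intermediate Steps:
Q(R) = -45 + R (Q(R) = R - 45 = -45 + R)
sqrt(Q(188) + 8068) = sqrt((-45 + 188) + 8068) = sqrt(143 + 8068) = sqrt(8211)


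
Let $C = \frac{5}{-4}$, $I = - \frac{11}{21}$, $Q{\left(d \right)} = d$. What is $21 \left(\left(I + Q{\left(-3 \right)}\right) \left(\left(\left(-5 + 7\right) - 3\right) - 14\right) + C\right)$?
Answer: $\frac{4335}{4} \approx 1083.8$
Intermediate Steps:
$I = - \frac{11}{21}$ ($I = \left(-11\right) \frac{1}{21} = - \frac{11}{21} \approx -0.52381$)
$C = - \frac{5}{4}$ ($C = 5 \left(- \frac{1}{4}\right) = - \frac{5}{4} \approx -1.25$)
$21 \left(\left(I + Q{\left(-3 \right)}\right) \left(\left(\left(-5 + 7\right) - 3\right) - 14\right) + C\right) = 21 \left(\left(- \frac{11}{21} - 3\right) \left(\left(\left(-5 + 7\right) - 3\right) - 14\right) - \frac{5}{4}\right) = 21 \left(- \frac{74 \left(\left(2 - 3\right) - 14\right)}{21} - \frac{5}{4}\right) = 21 \left(- \frac{74 \left(-1 - 14\right)}{21} - \frac{5}{4}\right) = 21 \left(\left(- \frac{74}{21}\right) \left(-15\right) - \frac{5}{4}\right) = 21 \left(\frac{370}{7} - \frac{5}{4}\right) = 21 \cdot \frac{1445}{28} = \frac{4335}{4}$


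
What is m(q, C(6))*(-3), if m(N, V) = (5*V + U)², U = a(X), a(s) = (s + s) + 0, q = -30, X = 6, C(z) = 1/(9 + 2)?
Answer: -56307/121 ≈ -465.35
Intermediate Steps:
C(z) = 1/11
a(s) = 2*s (a(s) = 2*s + 0 = 2*s)
U = 12 (U = 2*6 = 12)
m(N, V) = (12 + 5*V)² (m(N, V) = (5*V + 12)² = (12 + 5*V)²)
m(q, C(6))*(-3) = (12 + 5*(1/11))²*(-3) = (12 + 5/11)²*(-3) = (137/11)²*(-3) = (18769/121)*(-3) = -56307/121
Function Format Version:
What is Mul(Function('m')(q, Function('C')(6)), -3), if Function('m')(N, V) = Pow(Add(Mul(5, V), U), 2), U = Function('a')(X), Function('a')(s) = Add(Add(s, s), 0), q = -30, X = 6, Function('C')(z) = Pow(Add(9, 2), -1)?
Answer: Rational(-56307, 121) ≈ -465.35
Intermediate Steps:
Function('C')(z) = Rational(1, 11) (Function('C')(z) = Pow(11, -1) = Rational(1, 11))
Function('a')(s) = Mul(2, s) (Function('a')(s) = Add(Mul(2, s), 0) = Mul(2, s))
U = 12 (U = Mul(2, 6) = 12)
Function('m')(N, V) = Pow(Add(12, Mul(5, V)), 2) (Function('m')(N, V) = Pow(Add(Mul(5, V), 12), 2) = Pow(Add(12, Mul(5, V)), 2))
Mul(Function('m')(q, Function('C')(6)), -3) = Mul(Pow(Add(12, Mul(5, Rational(1, 11))), 2), -3) = Mul(Pow(Add(12, Rational(5, 11)), 2), -3) = Mul(Pow(Rational(137, 11), 2), -3) = Mul(Rational(18769, 121), -3) = Rational(-56307, 121)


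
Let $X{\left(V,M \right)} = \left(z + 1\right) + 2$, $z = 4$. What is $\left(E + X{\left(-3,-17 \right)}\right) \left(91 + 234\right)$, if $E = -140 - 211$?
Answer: $-111800$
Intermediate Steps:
$E = -351$
$X{\left(V,M \right)} = 7$ ($X{\left(V,M \right)} = \left(4 + 1\right) + 2 = 5 + 2 = 7$)
$\left(E + X{\left(-3,-17 \right)}\right) \left(91 + 234\right) = \left(-351 + 7\right) \left(91 + 234\right) = \left(-344\right) 325 = -111800$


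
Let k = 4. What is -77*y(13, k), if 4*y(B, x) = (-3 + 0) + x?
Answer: -77/4 ≈ -19.250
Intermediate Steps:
y(B, x) = -¾ + x/4 (y(B, x) = ((-3 + 0) + x)/4 = (-3 + x)/4 = -¾ + x/4)
-77*y(13, k) = -77*(-¾ + (¼)*4) = -77*(-¾ + 1) = -77*¼ = -77/4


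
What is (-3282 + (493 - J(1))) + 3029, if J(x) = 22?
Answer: 218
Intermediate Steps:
(-3282 + (493 - J(1))) + 3029 = (-3282 + (493 - 1*22)) + 3029 = (-3282 + (493 - 22)) + 3029 = (-3282 + 471) + 3029 = -2811 + 3029 = 218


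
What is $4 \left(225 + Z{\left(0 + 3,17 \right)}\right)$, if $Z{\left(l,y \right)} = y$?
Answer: $968$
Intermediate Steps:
$4 \left(225 + Z{\left(0 + 3,17 \right)}\right) = 4 \left(225 + 17\right) = 4 \cdot 242 = 968$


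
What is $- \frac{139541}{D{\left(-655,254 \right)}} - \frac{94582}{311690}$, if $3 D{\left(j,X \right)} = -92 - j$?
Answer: $- \frac{65266926268}{87740735} \approx -743.86$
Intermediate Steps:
$D{\left(j,X \right)} = - \frac{92}{3} - \frac{j}{3}$ ($D{\left(j,X \right)} = \frac{-92 - j}{3} = - \frac{92}{3} - \frac{j}{3}$)
$- \frac{139541}{D{\left(-655,254 \right)}} - \frac{94582}{311690} = - \frac{139541}{- \frac{92}{3} - - \frac{655}{3}} - \frac{94582}{311690} = - \frac{139541}{- \frac{92}{3} + \frac{655}{3}} - \frac{47291}{155845} = - \frac{139541}{\frac{563}{3}} - \frac{47291}{155845} = \left(-139541\right) \frac{3}{563} - \frac{47291}{155845} = - \frac{418623}{563} - \frac{47291}{155845} = - \frac{65266926268}{87740735}$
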